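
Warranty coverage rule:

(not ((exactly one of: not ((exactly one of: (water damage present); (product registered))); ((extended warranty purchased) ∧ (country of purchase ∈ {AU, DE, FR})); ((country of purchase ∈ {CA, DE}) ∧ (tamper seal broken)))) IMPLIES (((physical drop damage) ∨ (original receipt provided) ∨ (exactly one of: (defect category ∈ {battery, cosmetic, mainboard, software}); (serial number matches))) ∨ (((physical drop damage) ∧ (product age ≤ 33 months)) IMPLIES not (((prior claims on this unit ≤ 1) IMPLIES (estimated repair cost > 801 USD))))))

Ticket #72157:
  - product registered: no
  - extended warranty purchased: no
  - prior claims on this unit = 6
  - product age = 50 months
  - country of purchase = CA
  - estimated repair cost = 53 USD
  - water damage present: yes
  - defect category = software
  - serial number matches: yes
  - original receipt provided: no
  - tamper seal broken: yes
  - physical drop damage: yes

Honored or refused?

Honored

Atomic conditions:
  water damage present: yes → true
  product registered: no → false
  extended warranty purchased: no → false
  country of purchase ∈ {AU, DE, FR}: CA is not in the set → false
  country of purchase ∈ {CA, DE}: CA is in the set → true
  tamper seal broken: yes → true
  physical drop damage: yes → true
  original receipt provided: no → false
  defect category ∈ {battery, cosmetic, mainboard, software}: software is in the set → true
  serial number matches: yes → true
  product age ≤ 33 months: 50 ≤ 33 is false
  prior claims on this unit ≤ 1: 6 ≤ 1 is false
  estimated repair cost > 801 USD: 53 > 801 is false
Combine:
[1.1.1.1] exactly-one(true, false) = true
[1.1.1] NOT true = false
[1.1.2] false AND false = false
[1.1.3] true AND true = true
[1.1] exactly-one(false, false, true) = true
[1] NOT true = false
[2.1.3] exactly-one(true, true) = false
[2.1] true OR false OR false = true
[2.2.1] true AND false = false
[2.2.2.1] false → false (antecedent false ⇒ implication holds) = true
[2.2.2] NOT true = false
[2.2] false → false (antecedent false ⇒ implication holds) = true
[2] true OR true = true
[root] false → true (antecedent false ⇒ implication holds) = true
Overall: true → honored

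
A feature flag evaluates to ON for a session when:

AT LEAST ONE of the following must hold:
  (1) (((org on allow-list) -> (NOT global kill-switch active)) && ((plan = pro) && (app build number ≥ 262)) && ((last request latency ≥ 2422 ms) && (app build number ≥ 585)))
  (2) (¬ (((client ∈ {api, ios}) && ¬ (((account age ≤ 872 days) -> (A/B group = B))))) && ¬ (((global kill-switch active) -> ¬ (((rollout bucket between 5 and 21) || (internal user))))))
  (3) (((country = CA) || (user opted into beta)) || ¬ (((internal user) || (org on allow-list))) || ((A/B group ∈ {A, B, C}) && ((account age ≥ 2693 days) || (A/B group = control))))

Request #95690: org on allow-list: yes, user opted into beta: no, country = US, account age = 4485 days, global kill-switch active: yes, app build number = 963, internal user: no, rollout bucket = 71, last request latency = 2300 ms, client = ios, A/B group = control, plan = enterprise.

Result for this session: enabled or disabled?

Disabled

Atomic conditions:
  org on allow-list: yes → true
  NOT global kill-switch active: yes → false
  plan = pro: enterprise == pro is false
  app build number ≥ 262: 963 ≥ 262 is true
  last request latency ≥ 2422 ms: 2300 ≥ 2422 is false
  app build number ≥ 585: 963 ≥ 585 is true
  client ∈ {api, ios}: ios is in the set → true
  account age ≤ 872 days: 4485 ≤ 872 is false
  A/B group = B: control == B is false
  global kill-switch active: yes → true
  rollout bucket between 5 and 21: 71 in [5, 21] is false
  internal user: no → false
  country = CA: US == CA is false
  user opted into beta: no → false
  A/B group ∈ {A, B, C}: control is not in the set → false
  account age ≥ 2693 days: 4485 ≥ 2693 is true
  A/B group = control: control == control is true
Combine:
[1.1] true → false = false
[1.2] false AND true = false
[1.3] false AND true = false
[1] false AND false AND false = false
[2.1.1.2.1] false → false (antecedent false ⇒ implication holds) = true
[2.1.1.2] NOT true = false
[2.1.1] true AND false = false
[2.1] NOT false = true
[2.2.1.2.1] false OR false = false
[2.2.1.2] NOT false = true
[2.2.1] true → true = true
[2.2] NOT true = false
[2] true AND false = false
[3.1] false OR false = false
[3.2.1] false OR true = true
[3.2] NOT true = false
[3.3.2] true OR true = true
[3.3] false AND true = false
[3] false OR false OR false = false
[root] false OR false OR false = false
Overall: false → disabled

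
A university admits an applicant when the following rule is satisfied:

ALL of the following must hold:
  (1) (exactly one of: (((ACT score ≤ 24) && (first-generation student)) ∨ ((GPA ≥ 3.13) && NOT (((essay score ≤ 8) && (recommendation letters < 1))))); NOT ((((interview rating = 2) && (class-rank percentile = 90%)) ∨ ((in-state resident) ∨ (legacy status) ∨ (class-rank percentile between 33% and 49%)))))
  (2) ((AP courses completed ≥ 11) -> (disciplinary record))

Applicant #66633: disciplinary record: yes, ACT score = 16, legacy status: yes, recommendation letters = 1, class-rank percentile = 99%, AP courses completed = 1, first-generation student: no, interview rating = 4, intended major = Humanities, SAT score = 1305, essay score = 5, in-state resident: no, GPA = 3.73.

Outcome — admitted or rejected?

Atomic conditions:
  ACT score ≤ 24: 16 ≤ 24 is true
  first-generation student: no → false
  GPA ≥ 3.13: 3.73 ≥ 3.13 is true
  essay score ≤ 8: 5 ≤ 8 is true
  recommendation letters < 1: 1 < 1 is false
  interview rating = 2: 4 == 2 is false
  class-rank percentile = 90%: 99 == 90 is false
  in-state resident: no → false
  legacy status: yes → true
  class-rank percentile between 33% and 49%: 99 in [33, 49] is false
  AP courses completed ≥ 11: 1 ≥ 11 is false
  disciplinary record: yes → true
Combine:
[1.1.1] true AND false = false
[1.1.2.2.1] true AND false = false
[1.1.2.2] NOT false = true
[1.1.2] true AND true = true
[1.1] false OR true = true
[1.2.1.1] false AND false = false
[1.2.1.2] false OR true OR false = true
[1.2.1] false OR true = true
[1.2] NOT true = false
[1] exactly-one(true, false) = true
[2] false → true (antecedent false ⇒ implication holds) = true
[root] true AND true = true
Overall: true → admitted

Admitted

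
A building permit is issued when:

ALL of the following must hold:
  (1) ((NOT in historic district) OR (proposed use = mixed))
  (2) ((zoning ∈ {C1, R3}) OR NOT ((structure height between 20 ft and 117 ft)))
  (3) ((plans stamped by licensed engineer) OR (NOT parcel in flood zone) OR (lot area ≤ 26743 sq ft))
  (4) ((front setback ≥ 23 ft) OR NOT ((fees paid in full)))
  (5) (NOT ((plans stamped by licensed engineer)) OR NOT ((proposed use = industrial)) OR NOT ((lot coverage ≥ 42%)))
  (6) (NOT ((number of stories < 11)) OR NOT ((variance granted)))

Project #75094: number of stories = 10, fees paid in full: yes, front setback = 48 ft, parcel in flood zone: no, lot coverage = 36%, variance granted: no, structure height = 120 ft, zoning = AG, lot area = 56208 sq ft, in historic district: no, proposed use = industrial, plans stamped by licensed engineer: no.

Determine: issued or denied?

Atomic conditions:
  NOT in historic district: no → true
  proposed use = mixed: industrial == mixed is false
  zoning ∈ {C1, R3}: AG is not in the set → false
  structure height between 20 ft and 117 ft: 120 in [20, 117] is false
  plans stamped by licensed engineer: no → false
  NOT parcel in flood zone: no → true
  lot area ≤ 26743 sq ft: 56208 ≤ 26743 is false
  front setback ≥ 23 ft: 48 ≥ 23 is true
  fees paid in full: yes → true
  proposed use = industrial: industrial == industrial is true
  lot coverage ≥ 42%: 36 ≥ 42 is false
  number of stories < 11: 10 < 11 is true
  variance granted: no → false
Combine:
[1] true OR false = true
[2.2] NOT false = true
[2] false OR true = true
[3] false OR true OR false = true
[4.2] NOT true = false
[4] true OR false = true
[5.1] NOT false = true
[5.2] NOT true = false
[5.3] NOT false = true
[5] true OR false OR true = true
[6.1] NOT true = false
[6.2] NOT false = true
[6] false OR true = true
[root] true AND true AND true AND true AND true AND true = true
Overall: true → issued

Issued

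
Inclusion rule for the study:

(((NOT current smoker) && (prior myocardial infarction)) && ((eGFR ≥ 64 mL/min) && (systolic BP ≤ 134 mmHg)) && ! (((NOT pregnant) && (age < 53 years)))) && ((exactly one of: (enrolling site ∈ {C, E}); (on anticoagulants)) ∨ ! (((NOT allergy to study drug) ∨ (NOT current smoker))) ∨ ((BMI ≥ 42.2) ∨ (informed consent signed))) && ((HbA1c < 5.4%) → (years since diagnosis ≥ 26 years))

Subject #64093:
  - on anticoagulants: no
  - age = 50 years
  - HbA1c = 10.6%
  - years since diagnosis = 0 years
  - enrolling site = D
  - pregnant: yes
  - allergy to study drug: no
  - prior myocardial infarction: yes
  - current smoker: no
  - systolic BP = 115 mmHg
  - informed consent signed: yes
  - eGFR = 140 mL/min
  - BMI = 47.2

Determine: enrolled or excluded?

Enrolled

Atomic conditions:
  NOT current smoker: no → true
  prior myocardial infarction: yes → true
  eGFR ≥ 64 mL/min: 140 ≥ 64 is true
  systolic BP ≤ 134 mmHg: 115 ≤ 134 is true
  NOT pregnant: yes → false
  age < 53 years: 50 < 53 is true
  enrolling site ∈ {C, E}: D is not in the set → false
  on anticoagulants: no → false
  NOT allergy to study drug: no → true
  BMI ≥ 42.2: 47.2 ≥ 42.2 is true
  informed consent signed: yes → true
  HbA1c < 5.4%: 10.6 < 5.4 is false
  years since diagnosis ≥ 26 years: 0 ≥ 26 is false
Combine:
[1.1] true AND true = true
[1.2] true AND true = true
[1.3.1] false AND true = false
[1.3] NOT false = true
[1] true AND true AND true = true
[2.1] exactly-one(false, false) = false
[2.2.1] true OR true = true
[2.2] NOT true = false
[2.3] true OR true = true
[2] false OR false OR true = true
[3] false → false (antecedent false ⇒ implication holds) = true
[root] true AND true AND true = true
Overall: true → enrolled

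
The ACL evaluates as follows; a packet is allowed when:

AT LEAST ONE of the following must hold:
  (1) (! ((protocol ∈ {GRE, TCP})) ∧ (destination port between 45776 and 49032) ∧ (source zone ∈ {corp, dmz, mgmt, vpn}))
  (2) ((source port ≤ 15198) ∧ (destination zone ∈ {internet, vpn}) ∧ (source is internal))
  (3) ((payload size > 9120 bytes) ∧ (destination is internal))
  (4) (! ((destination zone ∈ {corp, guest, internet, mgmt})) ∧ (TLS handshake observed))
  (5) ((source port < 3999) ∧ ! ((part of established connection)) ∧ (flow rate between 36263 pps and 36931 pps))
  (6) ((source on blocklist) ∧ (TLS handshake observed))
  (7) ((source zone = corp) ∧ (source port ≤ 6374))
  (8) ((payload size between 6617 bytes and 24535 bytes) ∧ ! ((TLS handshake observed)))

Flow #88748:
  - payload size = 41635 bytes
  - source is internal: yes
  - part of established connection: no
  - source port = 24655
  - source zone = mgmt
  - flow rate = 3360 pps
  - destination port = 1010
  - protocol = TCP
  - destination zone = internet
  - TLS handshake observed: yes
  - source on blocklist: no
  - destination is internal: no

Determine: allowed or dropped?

Atomic conditions:
  protocol ∈ {GRE, TCP}: TCP is in the set → true
  destination port between 45776 and 49032: 1010 in [45776, 49032] is false
  source zone ∈ {corp, dmz, mgmt, vpn}: mgmt is in the set → true
  source port ≤ 15198: 24655 ≤ 15198 is false
  destination zone ∈ {internet, vpn}: internet is in the set → true
  source is internal: yes → true
  payload size > 9120 bytes: 41635 > 9120 is true
  destination is internal: no → false
  destination zone ∈ {corp, guest, internet, mgmt}: internet is in the set → true
  TLS handshake observed: yes → true
  source port < 3999: 24655 < 3999 is false
  part of established connection: no → false
  flow rate between 36263 pps and 36931 pps: 3360 in [36263, 36931] is false
  source on blocklist: no → false
  source zone = corp: mgmt == corp is false
  source port ≤ 6374: 24655 ≤ 6374 is false
  payload size between 6617 bytes and 24535 bytes: 41635 in [6617, 24535] is false
Combine:
[1.1] NOT true = false
[1] false AND false AND true = false
[2] false AND true AND true = false
[3] true AND false = false
[4.1] NOT true = false
[4] false AND true = false
[5.2] NOT false = true
[5] false AND true AND false = false
[6] false AND true = false
[7] false AND false = false
[8.2] NOT true = false
[8] false AND false = false
[root] false OR false OR false OR false OR false OR false OR false OR false = false
Overall: false → dropped

Dropped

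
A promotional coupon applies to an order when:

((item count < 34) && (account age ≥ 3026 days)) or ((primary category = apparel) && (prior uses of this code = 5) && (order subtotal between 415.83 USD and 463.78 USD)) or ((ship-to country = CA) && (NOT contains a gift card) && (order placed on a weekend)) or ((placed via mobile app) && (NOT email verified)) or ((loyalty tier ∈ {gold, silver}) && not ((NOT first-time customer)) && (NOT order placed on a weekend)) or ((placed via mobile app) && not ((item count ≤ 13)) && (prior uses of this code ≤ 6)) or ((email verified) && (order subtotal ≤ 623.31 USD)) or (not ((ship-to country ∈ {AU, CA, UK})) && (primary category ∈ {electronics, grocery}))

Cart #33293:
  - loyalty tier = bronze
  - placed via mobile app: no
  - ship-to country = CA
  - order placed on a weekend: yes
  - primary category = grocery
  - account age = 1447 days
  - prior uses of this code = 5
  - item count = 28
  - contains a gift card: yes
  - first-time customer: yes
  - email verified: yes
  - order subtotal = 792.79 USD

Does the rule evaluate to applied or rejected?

Atomic conditions:
  item count < 34: 28 < 34 is true
  account age ≥ 3026 days: 1447 ≥ 3026 is false
  primary category = apparel: grocery == apparel is false
  prior uses of this code = 5: 5 == 5 is true
  order subtotal between 415.83 USD and 463.78 USD: 792.79 in [415.83, 463.78] is false
  ship-to country = CA: CA == CA is true
  NOT contains a gift card: yes → false
  order placed on a weekend: yes → true
  placed via mobile app: no → false
  NOT email verified: yes → false
  loyalty tier ∈ {gold, silver}: bronze is not in the set → false
  NOT first-time customer: yes → false
  NOT order placed on a weekend: yes → false
  item count ≤ 13: 28 ≤ 13 is false
  prior uses of this code ≤ 6: 5 ≤ 6 is true
  email verified: yes → true
  order subtotal ≤ 623.31 USD: 792.79 ≤ 623.31 is false
  ship-to country ∈ {AU, CA, UK}: CA is in the set → true
  primary category ∈ {electronics, grocery}: grocery is in the set → true
Combine:
[1] true AND false = false
[2] false AND true AND false = false
[3] true AND false AND true = false
[4] false AND false = false
[5.2] NOT false = true
[5] false AND true AND false = false
[6.2] NOT false = true
[6] false AND true AND true = false
[7] true AND false = false
[8.1] NOT true = false
[8] false AND true = false
[root] false OR false OR false OR false OR false OR false OR false OR false = false
Overall: false → rejected

Rejected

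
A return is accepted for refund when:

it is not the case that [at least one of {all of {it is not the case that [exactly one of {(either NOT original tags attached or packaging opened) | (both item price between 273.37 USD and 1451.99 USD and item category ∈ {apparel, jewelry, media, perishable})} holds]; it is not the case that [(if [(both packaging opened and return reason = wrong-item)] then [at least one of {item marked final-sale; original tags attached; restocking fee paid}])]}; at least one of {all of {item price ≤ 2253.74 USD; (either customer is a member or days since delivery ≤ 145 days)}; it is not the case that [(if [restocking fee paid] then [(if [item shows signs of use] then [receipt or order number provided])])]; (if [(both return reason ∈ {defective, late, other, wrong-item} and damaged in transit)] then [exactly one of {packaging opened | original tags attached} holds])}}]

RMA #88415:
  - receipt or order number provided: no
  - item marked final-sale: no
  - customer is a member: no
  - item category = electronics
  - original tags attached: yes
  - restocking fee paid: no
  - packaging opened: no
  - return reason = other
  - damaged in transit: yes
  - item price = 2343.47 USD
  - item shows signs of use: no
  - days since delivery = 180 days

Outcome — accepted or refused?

Refused

Atomic conditions:
  NOT original tags attached: yes → false
  packaging opened: no → false
  item price between 273.37 USD and 1451.99 USD: 2343.47 in [273.37, 1451.99] is false
  item category ∈ {apparel, jewelry, media, perishable}: electronics is not in the set → false
  return reason = wrong-item: other == wrong-item is false
  item marked final-sale: no → false
  original tags attached: yes → true
  restocking fee paid: no → false
  item price ≤ 2253.74 USD: 2343.47 ≤ 2253.74 is false
  customer is a member: no → false
  days since delivery ≤ 145 days: 180 ≤ 145 is false
  item shows signs of use: no → false
  receipt or order number provided: no → false
  return reason ∈ {defective, late, other, wrong-item}: other is in the set → true
  damaged in transit: yes → true
Combine:
[1.1.1.1.1] false OR false = false
[1.1.1.1.2] false AND false = false
[1.1.1.1] exactly-one(false, false) = false
[1.1.1] NOT false = true
[1.1.2.1.1] false AND false = false
[1.1.2.1.2] false OR true OR false = true
[1.1.2.1] false → true (antecedent false ⇒ implication holds) = true
[1.1.2] NOT true = false
[1.1] true AND false = false
[1.2.1.2] false OR false = false
[1.2.1] false AND false = false
[1.2.2.1.2] false → false (antecedent false ⇒ implication holds) = true
[1.2.2.1] false → true (antecedent false ⇒ implication holds) = true
[1.2.2] NOT true = false
[1.2.3.1] true AND true = true
[1.2.3.2] exactly-one(false, true) = true
[1.2.3] true → true = true
[1.2] false OR false OR true = true
[1] false OR true = true
[root] NOT true = false
Overall: false → refused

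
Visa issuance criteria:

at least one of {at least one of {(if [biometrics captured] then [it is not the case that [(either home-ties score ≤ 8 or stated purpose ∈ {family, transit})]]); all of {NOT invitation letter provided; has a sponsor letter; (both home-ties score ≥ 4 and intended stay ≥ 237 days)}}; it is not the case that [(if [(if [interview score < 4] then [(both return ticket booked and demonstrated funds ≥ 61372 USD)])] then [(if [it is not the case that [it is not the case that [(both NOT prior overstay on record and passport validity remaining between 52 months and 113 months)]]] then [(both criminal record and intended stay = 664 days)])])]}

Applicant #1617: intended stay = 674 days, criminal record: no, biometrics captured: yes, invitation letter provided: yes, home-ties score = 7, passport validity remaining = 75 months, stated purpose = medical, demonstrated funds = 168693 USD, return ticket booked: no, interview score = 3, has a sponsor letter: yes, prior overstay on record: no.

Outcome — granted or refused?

Atomic conditions:
  biometrics captured: yes → true
  home-ties score ≤ 8: 7 ≤ 8 is true
  stated purpose ∈ {family, transit}: medical is not in the set → false
  NOT invitation letter provided: yes → false
  has a sponsor letter: yes → true
  home-ties score ≥ 4: 7 ≥ 4 is true
  intended stay ≥ 237 days: 674 ≥ 237 is true
  interview score < 4: 3 < 4 is true
  return ticket booked: no → false
  demonstrated funds ≥ 61372 USD: 168693 ≥ 61372 is true
  NOT prior overstay on record: no → true
  passport validity remaining between 52 months and 113 months: 75 in [52, 113] is true
  criminal record: no → false
  intended stay = 664 days: 674 == 664 is false
Combine:
[1.1.2.1] true OR false = true
[1.1.2] NOT true = false
[1.1] true → false = false
[1.2.3] true AND true = true
[1.2] false AND true AND true = false
[1] false OR false = false
[2.1.1.2] false AND true = false
[2.1.1] true → false = false
[2.1.2.1.1.1] true AND true = true
[2.1.2.1.1] NOT true = false
[2.1.2.1] NOT false = true
[2.1.2.2] false AND false = false
[2.1.2] true → false = false
[2.1] false → false (antecedent false ⇒ implication holds) = true
[2] NOT true = false
[root] false OR false = false
Overall: false → refused

Refused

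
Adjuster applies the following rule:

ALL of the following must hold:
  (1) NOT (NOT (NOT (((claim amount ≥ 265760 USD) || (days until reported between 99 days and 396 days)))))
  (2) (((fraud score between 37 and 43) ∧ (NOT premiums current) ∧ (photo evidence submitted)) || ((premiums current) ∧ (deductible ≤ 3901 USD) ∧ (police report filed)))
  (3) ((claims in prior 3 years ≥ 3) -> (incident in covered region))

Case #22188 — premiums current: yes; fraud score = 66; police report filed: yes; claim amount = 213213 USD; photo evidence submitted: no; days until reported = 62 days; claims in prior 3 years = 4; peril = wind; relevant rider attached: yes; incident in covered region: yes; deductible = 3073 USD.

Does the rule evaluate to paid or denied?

Paid

Atomic conditions:
  claim amount ≥ 265760 USD: 213213 ≥ 265760 is false
  days until reported between 99 days and 396 days: 62 in [99, 396] is false
  fraud score between 37 and 43: 66 in [37, 43] is false
  NOT premiums current: yes → false
  photo evidence submitted: no → false
  premiums current: yes → true
  deductible ≤ 3901 USD: 3073 ≤ 3901 is true
  police report filed: yes → true
  claims in prior 3 years ≥ 3: 4 ≥ 3 is true
  incident in covered region: yes → true
Combine:
[1.1.1.1] false OR false = false
[1.1.1] NOT false = true
[1.1] NOT true = false
[1] NOT false = true
[2.1] false AND false AND false = false
[2.2] true AND true AND true = true
[2] false OR true = true
[3] true → true = true
[root] true AND true AND true = true
Overall: true → paid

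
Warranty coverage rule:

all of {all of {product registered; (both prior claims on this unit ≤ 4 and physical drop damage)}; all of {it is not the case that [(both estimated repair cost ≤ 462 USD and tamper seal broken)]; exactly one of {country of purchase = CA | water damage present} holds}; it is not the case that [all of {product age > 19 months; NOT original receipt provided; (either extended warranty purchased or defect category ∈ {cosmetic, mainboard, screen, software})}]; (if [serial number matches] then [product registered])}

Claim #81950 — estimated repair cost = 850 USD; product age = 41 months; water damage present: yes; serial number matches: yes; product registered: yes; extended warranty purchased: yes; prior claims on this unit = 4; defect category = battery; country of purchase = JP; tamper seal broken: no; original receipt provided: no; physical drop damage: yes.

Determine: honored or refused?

Atomic conditions:
  product registered: yes → true
  prior claims on this unit ≤ 4: 4 ≤ 4 is true
  physical drop damage: yes → true
  estimated repair cost ≤ 462 USD: 850 ≤ 462 is false
  tamper seal broken: no → false
  country of purchase = CA: JP == CA is false
  water damage present: yes → true
  product age > 19 months: 41 > 19 is true
  NOT original receipt provided: no → true
  extended warranty purchased: yes → true
  defect category ∈ {cosmetic, mainboard, screen, software}: battery is not in the set → false
  serial number matches: yes → true
Combine:
[1.2] true AND true = true
[1] true AND true = true
[2.1.1] false AND false = false
[2.1] NOT false = true
[2.2] exactly-one(false, true) = true
[2] true AND true = true
[3.1.3] true OR false = true
[3.1] true AND true AND true = true
[3] NOT true = false
[4] true → true = true
[root] true AND true AND false AND true = false
Overall: false → refused

Refused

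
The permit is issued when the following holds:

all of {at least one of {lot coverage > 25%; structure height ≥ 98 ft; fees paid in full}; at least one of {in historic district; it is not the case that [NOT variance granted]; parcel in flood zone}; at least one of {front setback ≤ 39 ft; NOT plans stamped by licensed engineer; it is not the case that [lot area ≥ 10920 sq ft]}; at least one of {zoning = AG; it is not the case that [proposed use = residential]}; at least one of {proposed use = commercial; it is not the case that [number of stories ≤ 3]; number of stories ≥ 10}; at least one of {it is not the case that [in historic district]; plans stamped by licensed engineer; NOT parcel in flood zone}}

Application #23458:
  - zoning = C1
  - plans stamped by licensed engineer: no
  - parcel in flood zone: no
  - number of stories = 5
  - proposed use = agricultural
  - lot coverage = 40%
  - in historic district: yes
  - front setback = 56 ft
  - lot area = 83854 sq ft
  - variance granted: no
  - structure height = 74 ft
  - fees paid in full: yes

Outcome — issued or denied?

Atomic conditions:
  lot coverage > 25%: 40 > 25 is true
  structure height ≥ 98 ft: 74 ≥ 98 is false
  fees paid in full: yes → true
  in historic district: yes → true
  NOT variance granted: no → true
  parcel in flood zone: no → false
  front setback ≤ 39 ft: 56 ≤ 39 is false
  NOT plans stamped by licensed engineer: no → true
  lot area ≥ 10920 sq ft: 83854 ≥ 10920 is true
  zoning = AG: C1 == AG is false
  proposed use = residential: agricultural == residential is false
  proposed use = commercial: agricultural == commercial is false
  number of stories ≤ 3: 5 ≤ 3 is false
  number of stories ≥ 10: 5 ≥ 10 is false
  plans stamped by licensed engineer: no → false
  NOT parcel in flood zone: no → true
Combine:
[1] true OR false OR true = true
[2.2] NOT true = false
[2] true OR false OR false = true
[3.3] NOT true = false
[3] false OR true OR false = true
[4.2] NOT false = true
[4] false OR true = true
[5.2] NOT false = true
[5] false OR true OR false = true
[6.1] NOT true = false
[6] false OR false OR true = true
[root] true AND true AND true AND true AND true AND true = true
Overall: true → issued

Issued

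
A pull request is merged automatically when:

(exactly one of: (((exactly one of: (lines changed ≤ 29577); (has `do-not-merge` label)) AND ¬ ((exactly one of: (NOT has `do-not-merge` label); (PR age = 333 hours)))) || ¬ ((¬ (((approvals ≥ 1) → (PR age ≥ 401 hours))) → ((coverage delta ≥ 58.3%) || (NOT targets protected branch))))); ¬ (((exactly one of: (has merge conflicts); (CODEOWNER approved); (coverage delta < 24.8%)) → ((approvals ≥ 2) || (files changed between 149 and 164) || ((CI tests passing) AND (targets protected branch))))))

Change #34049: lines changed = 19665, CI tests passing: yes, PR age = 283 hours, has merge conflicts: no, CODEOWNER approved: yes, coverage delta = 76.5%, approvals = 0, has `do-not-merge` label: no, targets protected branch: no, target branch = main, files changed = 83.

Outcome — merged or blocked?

Merged

Atomic conditions:
  lines changed ≤ 29577: 19665 ≤ 29577 is true
  has `do-not-merge` label: no → false
  NOT has `do-not-merge` label: no → true
  PR age = 333 hours: 283 == 333 is false
  approvals ≥ 1: 0 ≥ 1 is false
  PR age ≥ 401 hours: 283 ≥ 401 is false
  coverage delta ≥ 58.3%: 76.5 ≥ 58.3 is true
  NOT targets protected branch: no → true
  has merge conflicts: no → false
  CODEOWNER approved: yes → true
  coverage delta < 24.8%: 76.5 < 24.8 is false
  approvals ≥ 2: 0 ≥ 2 is false
  files changed between 149 and 164: 83 in [149, 164] is false
  CI tests passing: yes → true
  targets protected branch: no → false
Combine:
[1.1.1] exactly-one(true, false) = true
[1.1.2.1] exactly-one(true, false) = true
[1.1.2] NOT true = false
[1.1] true AND false = false
[1.2.1.1.1] false → false (antecedent false ⇒ implication holds) = true
[1.2.1.1] NOT true = false
[1.2.1.2] true OR true = true
[1.2.1] false → true (antecedent false ⇒ implication holds) = true
[1.2] NOT true = false
[1] false OR false = false
[2.1.1] exactly-one(false, true, false) = true
[2.1.2.3] true AND false = false
[2.1.2] false OR false OR false = false
[2.1] true → false = false
[2] NOT false = true
[root] exactly-one(false, true) = true
Overall: true → merged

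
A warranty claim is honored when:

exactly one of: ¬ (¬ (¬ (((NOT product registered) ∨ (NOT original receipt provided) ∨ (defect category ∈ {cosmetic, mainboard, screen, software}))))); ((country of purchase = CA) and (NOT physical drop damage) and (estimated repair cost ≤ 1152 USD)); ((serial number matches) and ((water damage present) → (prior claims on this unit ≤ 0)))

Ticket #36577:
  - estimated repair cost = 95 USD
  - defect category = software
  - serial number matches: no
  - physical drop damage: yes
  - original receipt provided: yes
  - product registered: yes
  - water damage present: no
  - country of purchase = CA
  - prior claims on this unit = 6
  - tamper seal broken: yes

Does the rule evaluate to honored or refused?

Atomic conditions:
  NOT product registered: yes → false
  NOT original receipt provided: yes → false
  defect category ∈ {cosmetic, mainboard, screen, software}: software is in the set → true
  country of purchase = CA: CA == CA is true
  NOT physical drop damage: yes → false
  estimated repair cost ≤ 1152 USD: 95 ≤ 1152 is true
  serial number matches: no → false
  water damage present: no → false
  prior claims on this unit ≤ 0: 6 ≤ 0 is false
Combine:
[1.1.1.1] false OR false OR true = true
[1.1.1] NOT true = false
[1.1] NOT false = true
[1] NOT true = false
[2] true AND false AND true = false
[3.2] false → false (antecedent false ⇒ implication holds) = true
[3] false AND true = false
[root] exactly-one(false, false, false) = false
Overall: false → refused

Refused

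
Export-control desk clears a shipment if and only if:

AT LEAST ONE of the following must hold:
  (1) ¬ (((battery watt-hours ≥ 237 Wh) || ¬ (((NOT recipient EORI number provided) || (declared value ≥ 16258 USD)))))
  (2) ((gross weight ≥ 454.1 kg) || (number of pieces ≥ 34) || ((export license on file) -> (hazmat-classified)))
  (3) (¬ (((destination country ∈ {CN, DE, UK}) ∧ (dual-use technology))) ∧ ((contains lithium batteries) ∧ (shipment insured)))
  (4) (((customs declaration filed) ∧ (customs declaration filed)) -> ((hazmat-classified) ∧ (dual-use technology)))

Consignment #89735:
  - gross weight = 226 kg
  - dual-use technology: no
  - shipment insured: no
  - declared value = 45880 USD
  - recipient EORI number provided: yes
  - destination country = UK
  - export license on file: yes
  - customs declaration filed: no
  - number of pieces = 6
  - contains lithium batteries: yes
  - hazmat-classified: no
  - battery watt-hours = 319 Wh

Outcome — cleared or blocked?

Atomic conditions:
  battery watt-hours ≥ 237 Wh: 319 ≥ 237 is true
  NOT recipient EORI number provided: yes → false
  declared value ≥ 16258 USD: 45880 ≥ 16258 is true
  gross weight ≥ 454.1 kg: 226 ≥ 454.1 is false
  number of pieces ≥ 34: 6 ≥ 34 is false
  export license on file: yes → true
  hazmat-classified: no → false
  destination country ∈ {CN, DE, UK}: UK is in the set → true
  dual-use technology: no → false
  contains lithium batteries: yes → true
  shipment insured: no → false
  customs declaration filed: no → false
Combine:
[1.1.2.1] false OR true = true
[1.1.2] NOT true = false
[1.1] true OR false = true
[1] NOT true = false
[2.3] true → false = false
[2] false OR false OR false = false
[3.1.1] true AND false = false
[3.1] NOT false = true
[3.2] true AND false = false
[3] true AND false = false
[4.1] false AND false = false
[4.2] false AND false = false
[4] false → false (antecedent false ⇒ implication holds) = true
[root] false OR false OR false OR true = true
Overall: true → cleared

Cleared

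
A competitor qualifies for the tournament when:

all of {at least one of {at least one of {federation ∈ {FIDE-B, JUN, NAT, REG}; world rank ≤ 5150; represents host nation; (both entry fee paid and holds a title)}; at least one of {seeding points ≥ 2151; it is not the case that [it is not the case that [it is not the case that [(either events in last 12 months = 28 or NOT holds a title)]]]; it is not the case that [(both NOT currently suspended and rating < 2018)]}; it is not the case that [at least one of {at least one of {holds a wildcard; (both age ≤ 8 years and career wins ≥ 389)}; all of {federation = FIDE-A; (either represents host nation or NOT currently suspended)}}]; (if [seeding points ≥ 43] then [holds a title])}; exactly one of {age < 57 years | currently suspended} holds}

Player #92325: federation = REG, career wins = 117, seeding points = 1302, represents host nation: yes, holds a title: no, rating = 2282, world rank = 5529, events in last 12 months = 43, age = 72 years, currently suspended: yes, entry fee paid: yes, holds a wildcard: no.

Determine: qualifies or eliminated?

Qualifies

Atomic conditions:
  federation ∈ {FIDE-B, JUN, NAT, REG}: REG is in the set → true
  world rank ≤ 5150: 5529 ≤ 5150 is false
  represents host nation: yes → true
  entry fee paid: yes → true
  holds a title: no → false
  seeding points ≥ 2151: 1302 ≥ 2151 is false
  events in last 12 months = 28: 43 == 28 is false
  NOT holds a title: no → true
  NOT currently suspended: yes → false
  rating < 2018: 2282 < 2018 is false
  holds a wildcard: no → false
  age ≤ 8 years: 72 ≤ 8 is false
  career wins ≥ 389: 117 ≥ 389 is false
  federation = FIDE-A: REG == FIDE-A is false
  seeding points ≥ 43: 1302 ≥ 43 is true
  age < 57 years: 72 < 57 is false
  currently suspended: yes → true
Combine:
[1.1.4] true AND false = false
[1.1] true OR false OR true OR false = true
[1.2.2.1.1.1] false OR true = true
[1.2.2.1.1] NOT true = false
[1.2.2.1] NOT false = true
[1.2.2] NOT true = false
[1.2.3.1] false AND false = false
[1.2.3] NOT false = true
[1.2] false OR false OR true = true
[1.3.1.1.2] false AND false = false
[1.3.1.1] false OR false = false
[1.3.1.2.2] true OR false = true
[1.3.1.2] false AND true = false
[1.3.1] false OR false = false
[1.3] NOT false = true
[1.4] true → false = false
[1] true OR true OR true OR false = true
[2] exactly-one(false, true) = true
[root] true AND true = true
Overall: true → qualifies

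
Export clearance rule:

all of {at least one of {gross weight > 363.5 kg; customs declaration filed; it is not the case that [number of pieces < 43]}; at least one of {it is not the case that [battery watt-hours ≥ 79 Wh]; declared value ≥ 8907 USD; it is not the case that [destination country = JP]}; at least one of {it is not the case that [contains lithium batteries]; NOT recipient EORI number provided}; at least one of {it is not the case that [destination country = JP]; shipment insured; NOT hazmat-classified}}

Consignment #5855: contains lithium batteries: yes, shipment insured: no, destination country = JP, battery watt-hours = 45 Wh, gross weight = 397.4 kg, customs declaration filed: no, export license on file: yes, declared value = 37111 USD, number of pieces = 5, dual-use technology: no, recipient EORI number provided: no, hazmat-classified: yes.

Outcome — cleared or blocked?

Blocked

Atomic conditions:
  gross weight > 363.5 kg: 397.4 > 363.5 is true
  customs declaration filed: no → false
  number of pieces < 43: 5 < 43 is true
  battery watt-hours ≥ 79 Wh: 45 ≥ 79 is false
  declared value ≥ 8907 USD: 37111 ≥ 8907 is true
  destination country = JP: JP == JP is true
  contains lithium batteries: yes → true
  NOT recipient EORI number provided: no → true
  shipment insured: no → false
  NOT hazmat-classified: yes → false
Combine:
[1.3] NOT true = false
[1] true OR false OR false = true
[2.1] NOT false = true
[2.3] NOT true = false
[2] true OR true OR false = true
[3.1] NOT true = false
[3] false OR true = true
[4.1] NOT true = false
[4] false OR false OR false = false
[root] true AND true AND true AND false = false
Overall: false → blocked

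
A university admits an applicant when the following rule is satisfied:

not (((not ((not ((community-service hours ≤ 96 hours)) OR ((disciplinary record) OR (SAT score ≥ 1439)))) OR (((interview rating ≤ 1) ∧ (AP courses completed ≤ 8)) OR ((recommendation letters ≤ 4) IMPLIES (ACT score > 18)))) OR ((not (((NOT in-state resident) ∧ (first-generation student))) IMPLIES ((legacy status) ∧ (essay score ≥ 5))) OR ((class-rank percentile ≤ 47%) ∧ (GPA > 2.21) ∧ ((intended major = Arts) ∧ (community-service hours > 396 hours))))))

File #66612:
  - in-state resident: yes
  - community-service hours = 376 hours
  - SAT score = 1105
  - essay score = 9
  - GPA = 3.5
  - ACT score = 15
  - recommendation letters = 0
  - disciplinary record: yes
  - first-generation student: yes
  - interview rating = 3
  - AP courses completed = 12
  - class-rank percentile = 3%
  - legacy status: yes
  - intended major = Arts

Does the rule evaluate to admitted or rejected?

Rejected

Atomic conditions:
  community-service hours ≤ 96 hours: 376 ≤ 96 is false
  disciplinary record: yes → true
  SAT score ≥ 1439: 1105 ≥ 1439 is false
  interview rating ≤ 1: 3 ≤ 1 is false
  AP courses completed ≤ 8: 12 ≤ 8 is false
  recommendation letters ≤ 4: 0 ≤ 4 is true
  ACT score > 18: 15 > 18 is false
  NOT in-state resident: yes → false
  first-generation student: yes → true
  legacy status: yes → true
  essay score ≥ 5: 9 ≥ 5 is true
  class-rank percentile ≤ 47%: 3 ≤ 47 is true
  GPA > 2.21: 3.5 > 2.21 is true
  intended major = Arts: Arts == Arts is true
  community-service hours > 396 hours: 376 > 396 is false
Combine:
[1.1.1.1.1] NOT false = true
[1.1.1.1.2] true OR false = true
[1.1.1.1] true OR true = true
[1.1.1] NOT true = false
[1.1.2.1] false AND false = false
[1.1.2.2] true → false = false
[1.1.2] false OR false = false
[1.1] false OR false = false
[1.2.1.1.1] false AND true = false
[1.2.1.1] NOT false = true
[1.2.1.2] true AND true = true
[1.2.1] true → true = true
[1.2.2.3] true AND false = false
[1.2.2] true AND true AND false = false
[1.2] true OR false = true
[1] false OR true = true
[root] NOT true = false
Overall: false → rejected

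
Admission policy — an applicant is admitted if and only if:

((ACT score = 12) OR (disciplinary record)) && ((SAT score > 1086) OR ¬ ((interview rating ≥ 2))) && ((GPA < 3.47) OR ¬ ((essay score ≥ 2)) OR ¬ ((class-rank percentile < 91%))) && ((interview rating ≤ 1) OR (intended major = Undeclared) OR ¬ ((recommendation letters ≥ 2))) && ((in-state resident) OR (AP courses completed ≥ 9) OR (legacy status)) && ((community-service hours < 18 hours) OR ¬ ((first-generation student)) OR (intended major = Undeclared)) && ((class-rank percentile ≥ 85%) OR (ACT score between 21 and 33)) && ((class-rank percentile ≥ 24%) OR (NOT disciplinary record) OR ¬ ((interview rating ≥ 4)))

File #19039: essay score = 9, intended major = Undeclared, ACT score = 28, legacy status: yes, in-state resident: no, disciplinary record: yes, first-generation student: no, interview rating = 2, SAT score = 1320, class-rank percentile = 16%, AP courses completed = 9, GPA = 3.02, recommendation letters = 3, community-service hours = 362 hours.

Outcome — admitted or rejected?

Atomic conditions:
  ACT score = 12: 28 == 12 is false
  disciplinary record: yes → true
  SAT score > 1086: 1320 > 1086 is true
  interview rating ≥ 2: 2 ≥ 2 is true
  GPA < 3.47: 3.02 < 3.47 is true
  essay score ≥ 2: 9 ≥ 2 is true
  class-rank percentile < 91%: 16 < 91 is true
  interview rating ≤ 1: 2 ≤ 1 is false
  intended major = Undeclared: Undeclared == Undeclared is true
  recommendation letters ≥ 2: 3 ≥ 2 is true
  in-state resident: no → false
  AP courses completed ≥ 9: 9 ≥ 9 is true
  legacy status: yes → true
  community-service hours < 18 hours: 362 < 18 is false
  first-generation student: no → false
  class-rank percentile ≥ 85%: 16 ≥ 85 is false
  ACT score between 21 and 33: 28 in [21, 33] is true
  class-rank percentile ≥ 24%: 16 ≥ 24 is false
  NOT disciplinary record: yes → false
  interview rating ≥ 4: 2 ≥ 4 is false
Combine:
[1] false OR true = true
[2.2] NOT true = false
[2] true OR false = true
[3.2] NOT true = false
[3.3] NOT true = false
[3] true OR false OR false = true
[4.3] NOT true = false
[4] false OR true OR false = true
[5] false OR true OR true = true
[6.2] NOT false = true
[6] false OR true OR true = true
[7] false OR true = true
[8.3] NOT false = true
[8] false OR false OR true = true
[root] true AND true AND true AND true AND true AND true AND true AND true = true
Overall: true → admitted

Admitted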